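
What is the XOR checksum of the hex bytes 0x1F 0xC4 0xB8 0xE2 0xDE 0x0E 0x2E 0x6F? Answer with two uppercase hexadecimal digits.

XOR the bytes together:
  start with 0x1F
  0x1F ⊕ 0xC4 = 0xDB
  0xDB ⊕ 0xB8 = 0x63
  0x63 ⊕ 0xE2 = 0x81
  0x81 ⊕ 0xDE = 0x5F
  0x5F ⊕ 0x0E = 0x51
  0x51 ⊕ 0x2E = 0x7F
  0x7F ⊕ 0x6F = 0x10

10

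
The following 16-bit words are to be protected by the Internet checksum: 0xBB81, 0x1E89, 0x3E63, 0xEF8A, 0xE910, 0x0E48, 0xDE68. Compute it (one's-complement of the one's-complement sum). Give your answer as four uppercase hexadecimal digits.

One's-complement addition (fold any carry out of bit 15 back into bit 0):
  0xBB81 + 0x1E89 = 0x0DA0A
  0xDA0A + 0x3E63 = 0x1186D → wrap carry → 0x186E
  0x186E + 0xEF8A = 0x107F8 → wrap carry → 0x07F9
  0x07F9 + 0xE910 = 0x0F109
  0xF109 + 0x0E48 = 0x0FF51
  0xFF51 + 0xDE68 = 0x1DDB9 → wrap carry → 0xDDBA
One's-complement sum = 0xDDBA.
Checksum = ~0xDDBA & 0xFFFF = 0x2245.

2245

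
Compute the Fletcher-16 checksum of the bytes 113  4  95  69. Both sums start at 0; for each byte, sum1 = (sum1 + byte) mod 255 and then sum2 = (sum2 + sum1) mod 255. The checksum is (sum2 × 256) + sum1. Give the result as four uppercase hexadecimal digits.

D51A

Running sums (mod 255):
  after byte 0 (113): sum1=113, sum2=113
  after byte 1 (4): sum1=117, sum2=230
  after byte 2 (95): sum1=212, sum2=187
  after byte 3 (69): sum1=26, sum2=213
Checksum = sum2·256 + sum1 = 213·256 + 26 = 54554 = 0xD51A.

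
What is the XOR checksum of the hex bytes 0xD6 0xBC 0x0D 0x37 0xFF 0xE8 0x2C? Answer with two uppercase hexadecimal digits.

XOR the bytes together:
  start with 0xD6
  0xD6 ⊕ 0xBC = 0x6A
  0x6A ⊕ 0x0D = 0x67
  0x67 ⊕ 0x37 = 0x50
  0x50 ⊕ 0xFF = 0xAF
  0xAF ⊕ 0xE8 = 0x47
  0x47 ⊕ 0x2C = 0x6B

6B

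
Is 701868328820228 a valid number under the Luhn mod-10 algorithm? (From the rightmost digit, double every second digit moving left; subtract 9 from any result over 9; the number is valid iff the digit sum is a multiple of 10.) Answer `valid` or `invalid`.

invalid

From the right, keep odd positions and double even positions (subtract 9 from any doubled value over 9):
  doubled (positions 2,4,...): 4 0 7 4 7 7 0 → sum 29
  kept (positions 1,3,...): 8 2 2 8 3 6 1 7 → sum 37
Total = 66.
66 mod 10 = 6, so the number is invalid.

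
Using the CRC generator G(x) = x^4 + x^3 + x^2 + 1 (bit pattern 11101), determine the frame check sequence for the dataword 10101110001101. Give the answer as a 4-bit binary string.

1100

Append 4 zeros: 101011100011010000. Divide by 11101 (XOR where the leading bit is 1):
  pos 0: 10101 XOR 11101 = 01000
  pos 1: 10001 XOR 11101 = 01100
  pos 2: 11001 XOR 11101 = 00100
  pos 4: 10000 XOR 11101 = 01101
  pos 5: 11010 XOR 11101 = 00111
  pos 7: 11111 XOR 11101 = 00010
  pos 10: 10010 XOR 11101 = 01111
  pos 11: 11110 XOR 11101 = 00011
Remainder (last 4 bits) = 1100. This is the CRC / FCS.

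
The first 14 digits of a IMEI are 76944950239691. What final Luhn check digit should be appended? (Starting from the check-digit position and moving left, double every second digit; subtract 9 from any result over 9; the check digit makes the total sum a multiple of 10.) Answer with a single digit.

Partial digits right→left: 1 9 6 9 3 2 0 5 9 4 4 9 6 7
Double every second digit counting from the check-digit position (so the 1st, 3rd, 5th, ... of the partial from the right).
  doubled (with −9 where >9): 2 3 6 0 9 8 3 → sum 31
  kept as-is: 9 9 2 5 4 9 7 → sum 45
Total = 31 + 45 = 76.
Check digit = (10 − (76 mod 10)) mod 10 = 4.

4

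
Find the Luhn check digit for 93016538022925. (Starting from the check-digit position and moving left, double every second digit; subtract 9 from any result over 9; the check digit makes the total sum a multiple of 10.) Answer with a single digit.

Partial digits right→left: 5 2 9 2 2 0 8 3 5 6 1 0 3 9
Double every second digit counting from the check-digit position (so the 1st, 3rd, 5th, ... of the partial from the right).
  doubled (with −9 where >9): 1 9 4 7 1 2 6 → sum 30
  kept as-is: 2 2 0 3 6 0 9 → sum 22
Total = 30 + 22 = 52.
Check digit = (10 − (52 mod 10)) mod 10 = 8.

8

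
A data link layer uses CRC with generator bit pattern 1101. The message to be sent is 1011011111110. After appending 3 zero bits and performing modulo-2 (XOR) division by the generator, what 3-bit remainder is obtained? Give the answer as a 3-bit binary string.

111

Append 3 zeros: 1011011111110000. Divide by 1101 (XOR where the leading bit is 1):
  pos 0: 1011 XOR 1101 = 0110
  pos 1: 1100 XOR 1101 = 0001
  pos 4: 1111 XOR 1101 = 0010
  pos 6: 1011 XOR 1101 = 0110
  pos 7: 1101 XOR 1101 = 0000
  pos 11: 1000 XOR 1101 = 0101
  pos 12: 1010 XOR 1101 = 0111
Remainder (last 3 bits) = 111. This is the CRC / FCS.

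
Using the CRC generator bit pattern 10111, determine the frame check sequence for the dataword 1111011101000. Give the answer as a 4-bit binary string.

Append 4 zeros: 11110111010000000. Divide by 10111 (XOR where the leading bit is 1):
  pos 0: 11110 XOR 10111 = 01001
  pos 1: 10011 XOR 10111 = 00100
  pos 3: 10011 XOR 10111 = 00100
  pos 5: 10001 XOR 10111 = 00110
  pos 7: 11000 XOR 10111 = 01111
  pos 8: 11110 XOR 10111 = 01001
  pos 9: 10010 XOR 10111 = 00101
  pos 11: 10100 XOR 10111 = 00011
Remainder (last 4 bits) = 0110. This is the CRC / FCS.

0110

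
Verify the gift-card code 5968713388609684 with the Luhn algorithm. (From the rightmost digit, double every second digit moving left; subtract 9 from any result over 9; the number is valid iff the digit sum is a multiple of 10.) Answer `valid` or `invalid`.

From the right, keep odd positions and double even positions (subtract 9 from any doubled value over 9):
  doubled (positions 2,4,...): 7 9 3 7 6 5 3 1 → sum 41
  kept (positions 1,3,...): 4 6 0 8 3 1 8 9 → sum 39
Total = 80.
80 mod 10 = 0, so the number is valid.

valid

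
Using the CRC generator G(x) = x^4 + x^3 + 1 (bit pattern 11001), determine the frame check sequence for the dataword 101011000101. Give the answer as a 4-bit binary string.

0110

Append 4 zeros: 1010110001010000. Divide by 11001 (XOR where the leading bit is 1):
  pos 0: 10101 XOR 11001 = 01100
  pos 1: 11001 XOR 11001 = 00000
  pos 9: 10100 XOR 11001 = 01101
  pos 10: 11010 XOR 11001 = 00011
Remainder (last 4 bits) = 0110. This is the CRC / FCS.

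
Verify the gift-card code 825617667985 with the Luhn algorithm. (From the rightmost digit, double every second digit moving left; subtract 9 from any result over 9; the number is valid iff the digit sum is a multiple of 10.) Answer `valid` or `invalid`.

From the right, keep odd positions and double even positions (subtract 9 from any doubled value over 9):
  doubled (positions 2,4,...): 7 5 3 2 1 7 → sum 25
  kept (positions 1,3,...): 5 9 6 7 6 2 → sum 35
Total = 60.
60 mod 10 = 0, so the number is valid.

valid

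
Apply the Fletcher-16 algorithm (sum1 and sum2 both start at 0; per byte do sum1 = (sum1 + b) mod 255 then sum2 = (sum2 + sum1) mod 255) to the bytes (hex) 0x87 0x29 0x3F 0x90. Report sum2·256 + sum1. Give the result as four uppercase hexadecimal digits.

Running sums (mod 255):
  after byte 0 (0x87): sum1=135, sum2=135
  after byte 1 (0x29): sum1=176, sum2=56
  after byte 2 (0x3F): sum1=239, sum2=40
  after byte 3 (0x90): sum1=128, sum2=168
Checksum = sum2·256 + sum1 = 168·256 + 128 = 43136 = 0xA880.

A880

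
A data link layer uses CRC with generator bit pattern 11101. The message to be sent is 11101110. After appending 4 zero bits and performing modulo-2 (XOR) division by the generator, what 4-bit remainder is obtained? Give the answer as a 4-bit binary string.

Append 4 zeros: 111011100000. Divide by 11101 (XOR where the leading bit is 1):
  pos 0: 11101 XOR 11101 = 00000
  pos 5: 11000 XOR 11101 = 00101
  pos 7: 10100 XOR 11101 = 01001
Remainder (last 4 bits) = 1001. This is the CRC / FCS.

1001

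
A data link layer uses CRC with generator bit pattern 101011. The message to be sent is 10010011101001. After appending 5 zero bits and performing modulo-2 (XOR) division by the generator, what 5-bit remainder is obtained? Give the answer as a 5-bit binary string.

01000

Append 5 zeros: 1001001110100100000. Divide by 101011 (XOR where the leading bit is 1):
  pos 0: 100100 XOR 101011 = 001111
  pos 2: 111111 XOR 101011 = 010100
  pos 3: 101001 XOR 101011 = 000010
  pos 7: 100100 XOR 101011 = 001111
  pos 9: 111110 XOR 101011 = 010101
  pos 10: 101010 XOR 101011 = 000001
Remainder (last 5 bits) = 01000. This is the CRC / FCS.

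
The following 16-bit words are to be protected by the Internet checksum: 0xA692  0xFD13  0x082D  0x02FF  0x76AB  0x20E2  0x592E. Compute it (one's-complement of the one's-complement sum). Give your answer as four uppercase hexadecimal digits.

One's-complement addition (fold any carry out of bit 15 back into bit 0):
  0xA692 + 0xFD13 = 0x1A3A5 → wrap carry → 0xA3A6
  0xA3A6 + 0x082D = 0x0ABD3
  0xABD3 + 0x02FF = 0x0AED2
  0xAED2 + 0x76AB = 0x1257D → wrap carry → 0x257E
  0x257E + 0x20E2 = 0x04660
  0x4660 + 0x592E = 0x09F8E
One's-complement sum = 0x9F8E.
Checksum = ~0x9F8E & 0xFFFF = 0x6071.

6071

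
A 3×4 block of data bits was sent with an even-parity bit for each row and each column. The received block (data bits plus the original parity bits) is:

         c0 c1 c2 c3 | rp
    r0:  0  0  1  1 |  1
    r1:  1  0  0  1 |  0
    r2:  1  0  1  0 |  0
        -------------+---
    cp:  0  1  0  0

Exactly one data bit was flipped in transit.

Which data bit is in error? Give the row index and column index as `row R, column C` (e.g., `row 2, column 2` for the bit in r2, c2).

Recompute each row's even parity and compare to rp:
  r0: data parity 0, sent rp 1 → mismatch
  r1: data parity 0, sent rp 0 → ok
  r2: data parity 0, sent rp 0 → ok
Recompute each column's even parity and compare to cp:
  c0: data parity 0, sent cp 0 → ok
  c1: data parity 0, sent cp 1 → mismatch
  c2: data parity 0, sent cp 0 → ok
  c3: data parity 0, sent cp 0 → ok
Exactly one row (r0) and one column (c1) fail → the flipped bit is at their intersection.

row 0, column 1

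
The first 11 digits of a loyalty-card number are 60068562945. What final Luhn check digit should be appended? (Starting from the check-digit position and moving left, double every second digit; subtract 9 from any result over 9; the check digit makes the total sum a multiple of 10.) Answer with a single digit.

0

Partial digits right→left: 5 4 9 2 6 5 8 6 0 0 6
Double every second digit counting from the check-digit position (so the 1st, 3rd, 5th, ... of the partial from the right).
  doubled (with −9 where >9): 1 9 3 7 0 3 → sum 23
  kept as-is: 4 2 5 6 0 → sum 17
Total = 23 + 17 = 40.
Check digit = (10 − (40 mod 10)) mod 10 = 0.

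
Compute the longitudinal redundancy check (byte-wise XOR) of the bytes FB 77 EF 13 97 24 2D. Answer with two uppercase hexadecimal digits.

XOR the bytes together:
  start with 0xFB
  0xFB ⊕ 0x77 = 0x8C
  0x8C ⊕ 0xEF = 0x63
  0x63 ⊕ 0x13 = 0x70
  0x70 ⊕ 0x97 = 0xE7
  0xE7 ⊕ 0x24 = 0xC3
  0xC3 ⊕ 0x2D = 0xEE

EE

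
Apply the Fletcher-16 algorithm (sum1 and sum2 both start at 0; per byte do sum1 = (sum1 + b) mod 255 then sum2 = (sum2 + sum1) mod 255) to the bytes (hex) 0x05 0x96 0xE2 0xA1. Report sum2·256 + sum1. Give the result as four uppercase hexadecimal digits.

Running sums (mod 255):
  after byte 0 (0x05): sum1=5, sum2=5
  after byte 1 (0x96): sum1=155, sum2=160
  after byte 2 (0xE2): sum1=126, sum2=31
  after byte 3 (0xA1): sum1=32, sum2=63
Checksum = sum2·256 + sum1 = 63·256 + 32 = 16160 = 0x3F20.

3F20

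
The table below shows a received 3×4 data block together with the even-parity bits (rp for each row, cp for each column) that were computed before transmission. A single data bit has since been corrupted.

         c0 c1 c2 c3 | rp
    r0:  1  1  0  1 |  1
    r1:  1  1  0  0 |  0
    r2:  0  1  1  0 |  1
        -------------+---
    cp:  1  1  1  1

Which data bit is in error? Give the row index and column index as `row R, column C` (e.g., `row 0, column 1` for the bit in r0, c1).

Recompute each row's even parity and compare to rp:
  r0: data parity 1, sent rp 1 → ok
  r1: data parity 0, sent rp 0 → ok
  r2: data parity 0, sent rp 1 → mismatch
Recompute each column's even parity and compare to cp:
  c0: data parity 0, sent cp 1 → mismatch
  c1: data parity 1, sent cp 1 → ok
  c2: data parity 1, sent cp 1 → ok
  c3: data parity 1, sent cp 1 → ok
Exactly one row (r2) and one column (c0) fail → the flipped bit is at their intersection.

row 2, column 0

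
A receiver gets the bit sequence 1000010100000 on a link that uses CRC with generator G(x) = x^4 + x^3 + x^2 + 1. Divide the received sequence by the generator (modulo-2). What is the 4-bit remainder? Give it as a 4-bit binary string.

0001

Modulo-2 division of 1000010100000 by 11101:
  pos 0: 10000 XOR 11101 = 01101
  pos 1: 11011 XOR 11101 = 00110
  pos 3: 11001 XOR 11101 = 00100
  pos 5: 10000 XOR 11101 = 01101
  pos 6: 11010 XOR 11101 = 00111
  pos 8: 11100 XOR 11101 = 00001
Remainder = 0001 (nonzero — an error is detected).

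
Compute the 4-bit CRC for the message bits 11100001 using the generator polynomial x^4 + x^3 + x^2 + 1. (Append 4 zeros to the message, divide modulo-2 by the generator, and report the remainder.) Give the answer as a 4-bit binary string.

Append 4 zeros: 111000010000. Divide by 11101 (XOR where the leading bit is 1):
  pos 0: 11100 XOR 11101 = 00001
  pos 4: 10010 XOR 11101 = 01111
  pos 5: 11110 XOR 11101 = 00011
Remainder (last 4 bits) = 1100. This is the CRC / FCS.

1100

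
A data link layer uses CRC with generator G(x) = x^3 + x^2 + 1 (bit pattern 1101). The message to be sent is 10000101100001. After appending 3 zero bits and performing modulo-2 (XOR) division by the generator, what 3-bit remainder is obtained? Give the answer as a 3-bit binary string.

Append 3 zeros: 10000101100001000. Divide by 1101 (XOR where the leading bit is 1):
  pos 0: 1000 XOR 1101 = 0101
  pos 1: 1010 XOR 1101 = 0111
  pos 2: 1111 XOR 1101 = 0010
  pos 4: 1001 XOR 1101 = 0100
  pos 5: 1001 XOR 1101 = 0100
  pos 6: 1000 XOR 1101 = 0101
  pos 7: 1010 XOR 1101 = 0111
  pos 8: 1110 XOR 1101 = 0011
  pos 10: 1101 XOR 1101 = 0000
Remainder (last 3 bits) = 000. This is the CRC / FCS.

000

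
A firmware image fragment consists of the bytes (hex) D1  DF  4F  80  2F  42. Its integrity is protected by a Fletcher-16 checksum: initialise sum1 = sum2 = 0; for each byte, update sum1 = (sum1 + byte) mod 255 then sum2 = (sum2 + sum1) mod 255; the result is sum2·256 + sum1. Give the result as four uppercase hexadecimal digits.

A9F2

Running sums (mod 255):
  after byte 0 (D1): sum1=209, sum2=209
  after byte 1 (DF): sum1=177, sum2=131
  after byte 2 (4F): sum1=1, sum2=132
  after byte 3 (80): sum1=129, sum2=6
  after byte 4 (2F): sum1=176, sum2=182
  after byte 5 (42): sum1=242, sum2=169
Checksum = sum2·256 + sum1 = 169·256 + 242 = 43506 = 0xA9F2.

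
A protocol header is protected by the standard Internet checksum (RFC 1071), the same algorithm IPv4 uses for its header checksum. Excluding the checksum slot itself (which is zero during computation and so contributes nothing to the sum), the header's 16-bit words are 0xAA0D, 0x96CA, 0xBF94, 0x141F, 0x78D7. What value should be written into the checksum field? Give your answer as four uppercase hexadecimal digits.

729C

One's-complement addition (fold any carry out of bit 15 back into bit 0):
  0xAA0D + 0x96CA = 0x140D7 → wrap carry → 0x40D8
  0x40D8 + 0xBF94 = 0x1006C → wrap carry → 0x006D
  0x006D + 0x141F = 0x0148C
  0x148C + 0x78D7 = 0x08D63
One's-complement sum = 0x8D63.
Checksum = ~0x8D63 & 0xFFFF = 0x729C.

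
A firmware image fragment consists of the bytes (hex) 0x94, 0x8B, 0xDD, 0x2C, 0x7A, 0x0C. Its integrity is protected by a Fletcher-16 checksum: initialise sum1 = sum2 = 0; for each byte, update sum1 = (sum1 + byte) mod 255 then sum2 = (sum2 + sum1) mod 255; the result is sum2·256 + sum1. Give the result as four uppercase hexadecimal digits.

Running sums (mod 255):
  after byte 0 (0x94): sum1=148, sum2=148
  after byte 1 (0x8B): sum1=32, sum2=180
  after byte 2 (0xDD): sum1=253, sum2=178
  after byte 3 (0x2C): sum1=42, sum2=220
  after byte 4 (0x7A): sum1=164, sum2=129
  after byte 5 (0x0C): sum1=176, sum2=50
Checksum = sum2·256 + sum1 = 50·256 + 176 = 12976 = 0x32B0.

32B0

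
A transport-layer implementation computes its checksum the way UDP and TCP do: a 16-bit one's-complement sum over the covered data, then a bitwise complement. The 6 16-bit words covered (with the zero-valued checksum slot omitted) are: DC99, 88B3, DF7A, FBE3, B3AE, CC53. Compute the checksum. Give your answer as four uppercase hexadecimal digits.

3F51

One's-complement addition (fold any carry out of bit 15 back into bit 0):
  0xDC99 + 0x88B3 = 0x1654C → wrap carry → 0x654D
  0x654D + 0xDF7A = 0x144C7 → wrap carry → 0x44C8
  0x44C8 + 0xFBE3 = 0x140AB → wrap carry → 0x40AC
  0x40AC + 0xB3AE = 0x0F45A
  0xF45A + 0xCC53 = 0x1C0AD → wrap carry → 0xC0AE
One's-complement sum = 0xC0AE.
Checksum = ~0xC0AE & 0xFFFF = 0x3F51.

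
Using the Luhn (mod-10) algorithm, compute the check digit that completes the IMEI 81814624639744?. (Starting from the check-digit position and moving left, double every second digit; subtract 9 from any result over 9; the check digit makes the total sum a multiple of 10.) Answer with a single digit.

5

Partial digits right→left: 4 4 7 9 3 6 4 2 6 4 1 8 1 8
Double every second digit counting from the check-digit position (so the 1st, 3rd, 5th, ... of the partial from the right).
  doubled (with −9 where >9): 8 5 6 8 3 2 2 → sum 34
  kept as-is: 4 9 6 2 4 8 8 → sum 41
Total = 34 + 41 = 75.
Check digit = (10 − (75 mod 10)) mod 10 = 5.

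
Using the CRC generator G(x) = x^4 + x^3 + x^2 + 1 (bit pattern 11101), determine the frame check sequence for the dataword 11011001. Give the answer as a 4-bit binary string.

Append 4 zeros: 110110010000. Divide by 11101 (XOR where the leading bit is 1):
  pos 0: 11011 XOR 11101 = 00110
  pos 2: 11000 XOR 11101 = 00101
  pos 4: 10110 XOR 11101 = 01011
  pos 5: 10110 XOR 11101 = 01011
  pos 6: 10110 XOR 11101 = 01011
  pos 7: 10110 XOR 11101 = 01011
Remainder (last 4 bits) = 1011. This is the CRC / FCS.

1011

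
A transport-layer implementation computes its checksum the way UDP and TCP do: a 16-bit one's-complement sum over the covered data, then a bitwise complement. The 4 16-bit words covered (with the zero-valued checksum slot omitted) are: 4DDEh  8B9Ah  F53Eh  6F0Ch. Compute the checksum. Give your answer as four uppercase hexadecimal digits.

C23B

One's-complement addition (fold any carry out of bit 15 back into bit 0):
  0x4DDE + 0x8B9A = 0x0D978
  0xD978 + 0xF53E = 0x1CEB6 → wrap carry → 0xCEB7
  0xCEB7 + 0x6F0C = 0x13DC3 → wrap carry → 0x3DC4
One's-complement sum = 0x3DC4.
Checksum = ~0x3DC4 & 0xFFFF = 0xC23B.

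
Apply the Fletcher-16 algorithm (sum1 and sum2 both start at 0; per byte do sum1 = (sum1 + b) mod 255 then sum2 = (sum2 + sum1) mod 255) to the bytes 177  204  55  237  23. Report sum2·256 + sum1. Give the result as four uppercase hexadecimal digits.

Running sums (mod 255):
  after byte 0 (177): sum1=177, sum2=177
  after byte 1 (204): sum1=126, sum2=48
  after byte 2 (55): sum1=181, sum2=229
  after byte 3 (237): sum1=163, sum2=137
  after byte 4 (23): sum1=186, sum2=68
Checksum = sum2·256 + sum1 = 68·256 + 186 = 17594 = 0x44BA.

44BA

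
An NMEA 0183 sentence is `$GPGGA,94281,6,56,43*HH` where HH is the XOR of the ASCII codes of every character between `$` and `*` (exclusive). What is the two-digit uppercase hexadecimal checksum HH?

XOR the ASCII codes of the payload characters:
  'G' = 0x47 → acc = 0x47
  'P' = 0x50 → acc = 0x17
  'G' = 0x47 → acc = 0x50
  'G' = 0x47 → acc = 0x17
  'A' = 0x41 → acc = 0x56
  ',' = 0x2C → acc = 0x7A
  '9' = 0x39 → acc = 0x43
  '4' = 0x34 → acc = 0x77
  '2' = 0x32 → acc = 0x45
  '8' = 0x38 → acc = 0x7D
  '1' = 0x31 → acc = 0x4C
  ',' = 0x2C → acc = 0x60
  '6' = 0x36 → acc = 0x56
  ',' = 0x2C → acc = 0x7A
  '5' = 0x35 → acc = 0x4F
  '6' = 0x36 → acc = 0x79
  ',' = 0x2C → acc = 0x55
  '4' = 0x34 → acc = 0x61
  '3' = 0x33 → acc = 0x52
Checksum = 0x52.

52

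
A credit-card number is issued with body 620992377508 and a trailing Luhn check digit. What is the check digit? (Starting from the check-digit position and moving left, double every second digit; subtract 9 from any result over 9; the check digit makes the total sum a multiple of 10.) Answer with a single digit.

5

Partial digits right→left: 8 0 5 7 7 3 2 9 9 0 2 6
Double every second digit counting from the check-digit position (so the 1st, 3rd, 5th, ... of the partial from the right).
  doubled (with −9 where >9): 7 1 5 4 9 4 → sum 30
  kept as-is: 0 7 3 9 0 6 → sum 25
Total = 30 + 25 = 55.
Check digit = (10 − (55 mod 10)) mod 10 = 5.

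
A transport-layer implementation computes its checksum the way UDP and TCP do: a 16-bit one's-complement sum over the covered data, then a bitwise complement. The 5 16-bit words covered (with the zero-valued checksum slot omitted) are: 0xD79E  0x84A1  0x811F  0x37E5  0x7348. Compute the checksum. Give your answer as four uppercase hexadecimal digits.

One's-complement addition (fold any carry out of bit 15 back into bit 0):
  0xD79E + 0x84A1 = 0x15C3F → wrap carry → 0x5C40
  0x5C40 + 0x811F = 0x0DD5F
  0xDD5F + 0x37E5 = 0x11544 → wrap carry → 0x1545
  0x1545 + 0x7348 = 0x0888D
One's-complement sum = 0x888D.
Checksum = ~0x888D & 0xFFFF = 0x7772.

7772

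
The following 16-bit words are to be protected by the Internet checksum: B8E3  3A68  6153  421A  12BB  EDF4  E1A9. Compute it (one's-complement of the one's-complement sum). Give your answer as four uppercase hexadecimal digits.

One's-complement addition (fold any carry out of bit 15 back into bit 0):
  0xB8E3 + 0x3A68 = 0x0F34B
  0xF34B + 0x6153 = 0x1549E → wrap carry → 0x549F
  0x549F + 0x421A = 0x096B9
  0x96B9 + 0x12BB = 0x0A974
  0xA974 + 0xEDF4 = 0x19768 → wrap carry → 0x9769
  0x9769 + 0xE1A9 = 0x17912 → wrap carry → 0x7913
One's-complement sum = 0x7913.
Checksum = ~0x7913 & 0xFFFF = 0x86EC.

86EC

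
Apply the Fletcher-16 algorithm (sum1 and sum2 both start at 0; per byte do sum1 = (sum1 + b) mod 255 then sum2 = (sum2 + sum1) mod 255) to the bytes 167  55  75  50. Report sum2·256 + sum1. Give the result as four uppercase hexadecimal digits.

0D5C

Running sums (mod 255):
  after byte 0 (167): sum1=167, sum2=167
  after byte 1 (55): sum1=222, sum2=134
  after byte 2 (75): sum1=42, sum2=176
  after byte 3 (50): sum1=92, sum2=13
Checksum = sum2·256 + sum1 = 13·256 + 92 = 3420 = 0x0D5C.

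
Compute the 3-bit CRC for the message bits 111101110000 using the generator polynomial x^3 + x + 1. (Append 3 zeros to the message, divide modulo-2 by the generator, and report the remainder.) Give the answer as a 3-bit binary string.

010

Append 3 zeros: 111101110000000. Divide by 1011 (XOR where the leading bit is 1):
  pos 0: 1111 XOR 1011 = 0100
  pos 1: 1000 XOR 1011 = 0011
  pos 3: 1111 XOR 1011 = 0100
  pos 4: 1001 XOR 1011 = 0010
  pos 6: 1000 XOR 1011 = 0011
  pos 8: 1100 XOR 1011 = 0111
  pos 9: 1110 XOR 1011 = 0101
  pos 10: 1010 XOR 1011 = 0001
Remainder (last 3 bits) = 010. This is the CRC / FCS.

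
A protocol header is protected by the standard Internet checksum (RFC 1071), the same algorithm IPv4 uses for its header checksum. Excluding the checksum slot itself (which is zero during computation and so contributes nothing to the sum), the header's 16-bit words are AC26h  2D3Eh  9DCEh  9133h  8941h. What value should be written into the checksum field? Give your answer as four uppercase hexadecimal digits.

One's-complement addition (fold any carry out of bit 15 back into bit 0):
  0xAC26 + 0x2D3E = 0x0D964
  0xD964 + 0x9DCE = 0x17732 → wrap carry → 0x7733
  0x7733 + 0x9133 = 0x10866 → wrap carry → 0x0867
  0x0867 + 0x8941 = 0x091A8
One's-complement sum = 0x91A8.
Checksum = ~0x91A8 & 0xFFFF = 0x6E57.

6E57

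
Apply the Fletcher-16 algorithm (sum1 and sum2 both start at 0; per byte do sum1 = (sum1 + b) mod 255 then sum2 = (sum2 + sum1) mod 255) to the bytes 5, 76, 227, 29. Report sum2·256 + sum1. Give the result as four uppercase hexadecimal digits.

Running sums (mod 255):
  after byte 0 (5): sum1=5, sum2=5
  after byte 1 (76): sum1=81, sum2=86
  after byte 2 (227): sum1=53, sum2=139
  after byte 3 (29): sum1=82, sum2=221
Checksum = sum2·256 + sum1 = 221·256 + 82 = 56658 = 0xDD52.

DD52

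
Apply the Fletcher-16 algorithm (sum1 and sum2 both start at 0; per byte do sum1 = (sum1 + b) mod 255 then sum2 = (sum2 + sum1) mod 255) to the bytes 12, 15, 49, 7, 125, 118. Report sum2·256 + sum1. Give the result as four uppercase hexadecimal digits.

DE47

Running sums (mod 255):
  after byte 0 (12): sum1=12, sum2=12
  after byte 1 (15): sum1=27, sum2=39
  after byte 2 (49): sum1=76, sum2=115
  after byte 3 (7): sum1=83, sum2=198
  after byte 4 (125): sum1=208, sum2=151
  after byte 5 (118): sum1=71, sum2=222
Checksum = sum2·256 + sum1 = 222·256 + 71 = 56903 = 0xDE47.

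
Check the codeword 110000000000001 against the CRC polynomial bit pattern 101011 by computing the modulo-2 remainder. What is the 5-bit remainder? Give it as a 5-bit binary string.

Modulo-2 division of 110000000000001 by 101011:
  pos 0: 110000 XOR 101011 = 011011
  pos 1: 110110 XOR 101011 = 011101
  pos 2: 111010 XOR 101011 = 010001
  pos 3: 100010 XOR 101011 = 001001
  pos 5: 100100 XOR 101011 = 001111
  pos 7: 111100 XOR 101011 = 010111
  pos 8: 101110 XOR 101011 = 000101
Remainder = 01011 (nonzero — an error is detected).

01011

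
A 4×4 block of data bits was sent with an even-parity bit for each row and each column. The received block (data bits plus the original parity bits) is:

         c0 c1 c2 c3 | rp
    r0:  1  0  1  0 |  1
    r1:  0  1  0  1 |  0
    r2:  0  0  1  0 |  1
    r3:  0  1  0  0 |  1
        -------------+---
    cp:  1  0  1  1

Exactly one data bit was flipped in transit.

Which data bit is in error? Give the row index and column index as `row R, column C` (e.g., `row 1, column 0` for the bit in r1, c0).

Recompute each row's even parity and compare to rp:
  r0: data parity 0, sent rp 1 → mismatch
  r1: data parity 0, sent rp 0 → ok
  r2: data parity 1, sent rp 1 → ok
  r3: data parity 1, sent rp 1 → ok
Recompute each column's even parity and compare to cp:
  c0: data parity 1, sent cp 1 → ok
  c1: data parity 0, sent cp 0 → ok
  c2: data parity 0, sent cp 1 → mismatch
  c3: data parity 1, sent cp 1 → ok
Exactly one row (r0) and one column (c2) fail → the flipped bit is at their intersection.

row 0, column 2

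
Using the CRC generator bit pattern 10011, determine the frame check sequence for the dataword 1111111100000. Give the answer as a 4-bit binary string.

Append 4 zeros: 11111111000000000. Divide by 10011 (XOR where the leading bit is 1):
  pos 0: 11111 XOR 10011 = 01100
  pos 1: 11001 XOR 10011 = 01010
  pos 2: 10101 XOR 10011 = 00110
  pos 4: 11010 XOR 10011 = 01001
  pos 5: 10010 XOR 10011 = 00001
  pos 9: 10000 XOR 10011 = 00011
  pos 12: 11000 XOR 10011 = 01011
Remainder (last 4 bits) = 1011. This is the CRC / FCS.

1011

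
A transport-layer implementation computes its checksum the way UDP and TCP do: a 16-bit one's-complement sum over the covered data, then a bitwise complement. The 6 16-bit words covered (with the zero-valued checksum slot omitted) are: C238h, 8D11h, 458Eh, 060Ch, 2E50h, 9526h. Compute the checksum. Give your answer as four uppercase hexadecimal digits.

A1A4

One's-complement addition (fold any carry out of bit 15 back into bit 0):
  0xC238 + 0x8D11 = 0x14F49 → wrap carry → 0x4F4A
  0x4F4A + 0x458E = 0x094D8
  0x94D8 + 0x060C = 0x09AE4
  0x9AE4 + 0x2E50 = 0x0C934
  0xC934 + 0x9526 = 0x15E5A → wrap carry → 0x5E5B
One's-complement sum = 0x5E5B.
Checksum = ~0x5E5B & 0xFFFF = 0xA1A4.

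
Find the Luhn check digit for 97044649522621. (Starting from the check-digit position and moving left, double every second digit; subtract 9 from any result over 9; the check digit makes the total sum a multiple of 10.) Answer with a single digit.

Partial digits right→left: 1 2 6 2 2 5 9 4 6 4 4 0 7 9
Double every second digit counting from the check-digit position (so the 1st, 3rd, 5th, ... of the partial from the right).
  doubled (with −9 where >9): 2 3 4 9 3 8 5 → sum 34
  kept as-is: 2 2 5 4 4 0 9 → sum 26
Total = 34 + 26 = 60.
Check digit = (10 − (60 mod 10)) mod 10 = 0.

0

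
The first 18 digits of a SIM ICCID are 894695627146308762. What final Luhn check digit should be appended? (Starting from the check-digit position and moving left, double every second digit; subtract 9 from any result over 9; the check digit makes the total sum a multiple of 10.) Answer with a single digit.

Partial digits right→left: 2 6 7 8 0 3 6 4 1 7 2 6 5 9 6 4 9 8
Double every second digit counting from the check-digit position (so the 1st, 3rd, 5th, ... of the partial from the right).
  doubled (with −9 where >9): 4 5 0 3 2 4 1 3 9 → sum 31
  kept as-is: 6 8 3 4 7 6 9 4 8 → sum 55
Total = 31 + 55 = 86.
Check digit = (10 − (86 mod 10)) mod 10 = 4.

4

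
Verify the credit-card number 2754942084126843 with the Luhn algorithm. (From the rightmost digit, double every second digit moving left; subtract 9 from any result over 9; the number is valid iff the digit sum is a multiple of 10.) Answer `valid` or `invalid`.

valid

From the right, keep odd positions and double even positions (subtract 9 from any doubled value over 9):
  doubled (positions 2,4,...): 8 3 2 7 4 9 1 4 → sum 38
  kept (positions 1,3,...): 3 8 2 4 0 4 4 7 → sum 32
Total = 70.
70 mod 10 = 0, so the number is valid.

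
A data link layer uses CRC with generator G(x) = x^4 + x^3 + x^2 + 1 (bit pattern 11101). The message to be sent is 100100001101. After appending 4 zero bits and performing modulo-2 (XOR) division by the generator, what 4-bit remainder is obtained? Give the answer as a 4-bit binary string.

Append 4 zeros: 1001000011010000. Divide by 11101 (XOR where the leading bit is 1):
  pos 0: 10010 XOR 11101 = 01111
  pos 1: 11110 XOR 11101 = 00011
  pos 4: 11001 XOR 11101 = 00100
  pos 6: 10010 XOR 11101 = 01111
  pos 7: 11111 XOR 11101 = 00010
  pos 10: 10000 XOR 11101 = 01101
  pos 11: 11010 XOR 11101 = 00111
Remainder (last 4 bits) = 0111. This is the CRC / FCS.

0111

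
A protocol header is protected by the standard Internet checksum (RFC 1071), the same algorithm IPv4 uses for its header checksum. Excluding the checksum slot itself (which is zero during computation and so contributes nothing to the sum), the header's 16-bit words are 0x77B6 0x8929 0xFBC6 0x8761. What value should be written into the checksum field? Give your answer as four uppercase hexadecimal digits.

7BF7

One's-complement addition (fold any carry out of bit 15 back into bit 0):
  0x77B6 + 0x8929 = 0x100DF → wrap carry → 0x00E0
  0x00E0 + 0xFBC6 = 0x0FCA6
  0xFCA6 + 0x8761 = 0x18407 → wrap carry → 0x8408
One's-complement sum = 0x8408.
Checksum = ~0x8408 & 0xFFFF = 0x7BF7.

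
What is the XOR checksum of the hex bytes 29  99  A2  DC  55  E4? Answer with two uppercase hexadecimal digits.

XOR the bytes together:
  start with 0x29
  0x29 ⊕ 0x99 = 0xB0
  0xB0 ⊕ 0xA2 = 0x12
  0x12 ⊕ 0xDC = 0xCE
  0xCE ⊕ 0x55 = 0x9B
  0x9B ⊕ 0xE4 = 0x7F

7F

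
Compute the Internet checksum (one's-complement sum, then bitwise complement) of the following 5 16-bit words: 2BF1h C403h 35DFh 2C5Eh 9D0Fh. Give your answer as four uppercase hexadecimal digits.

One's-complement addition (fold any carry out of bit 15 back into bit 0):
  0x2BF1 + 0xC403 = 0x0EFF4
  0xEFF4 + 0x35DF = 0x125D3 → wrap carry → 0x25D4
  0x25D4 + 0x2C5E = 0x05232
  0x5232 + 0x9D0F = 0x0EF41
One's-complement sum = 0xEF41.
Checksum = ~0xEF41 & 0xFFFF = 0x10BE.

10BE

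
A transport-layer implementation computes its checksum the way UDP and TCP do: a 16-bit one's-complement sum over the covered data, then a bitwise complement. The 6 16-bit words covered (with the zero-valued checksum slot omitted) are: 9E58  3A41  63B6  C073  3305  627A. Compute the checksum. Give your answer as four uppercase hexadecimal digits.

6DBC

One's-complement addition (fold any carry out of bit 15 back into bit 0):
  0x9E58 + 0x3A41 = 0x0D899
  0xD899 + 0x63B6 = 0x13C4F → wrap carry → 0x3C50
  0x3C50 + 0xC073 = 0x0FCC3
  0xFCC3 + 0x3305 = 0x12FC8 → wrap carry → 0x2FC9
  0x2FC9 + 0x627A = 0x09243
One's-complement sum = 0x9243.
Checksum = ~0x9243 & 0xFFFF = 0x6DBC.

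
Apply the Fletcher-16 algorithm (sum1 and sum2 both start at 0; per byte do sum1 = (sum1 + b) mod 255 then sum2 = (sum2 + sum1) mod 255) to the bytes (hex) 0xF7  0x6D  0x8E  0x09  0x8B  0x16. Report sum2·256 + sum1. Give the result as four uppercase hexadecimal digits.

Running sums (mod 255):
  after byte 0 (0xF7): sum1=247, sum2=247
  after byte 1 (0x6D): sum1=101, sum2=93
  after byte 2 (0x8E): sum1=243, sum2=81
  after byte 3 (0x09): sum1=252, sum2=78
  after byte 4 (0x8B): sum1=136, sum2=214
  after byte 5 (0x16): sum1=158, sum2=117
Checksum = sum2·256 + sum1 = 117·256 + 158 = 30110 = 0x759E.

759E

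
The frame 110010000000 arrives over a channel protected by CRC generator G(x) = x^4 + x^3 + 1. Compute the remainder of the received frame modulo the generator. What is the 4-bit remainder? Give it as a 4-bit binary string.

0000

Modulo-2 division of 110010000000 by 11001:
  pos 0: 11001 XOR 11001 = 00000
Remainder = 0000 (zero — the frame passes the CRC check).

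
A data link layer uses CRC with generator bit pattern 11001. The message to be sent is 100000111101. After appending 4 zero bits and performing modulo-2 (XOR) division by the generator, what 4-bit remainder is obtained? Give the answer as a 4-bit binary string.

1011

Append 4 zeros: 1000001111010000. Divide by 11001 (XOR where the leading bit is 1):
  pos 0: 10000 XOR 11001 = 01001
  pos 1: 10010 XOR 11001 = 01011
  pos 2: 10111 XOR 11001 = 01110
  pos 3: 11101 XOR 11001 = 00100
  pos 5: 10011 XOR 11001 = 01010
  pos 6: 10100 XOR 11001 = 01101
  pos 7: 11011 XOR 11001 = 00010
  pos 10: 10000 XOR 11001 = 01001
  pos 11: 10010 XOR 11001 = 01011
Remainder (last 4 bits) = 1011. This is the CRC / FCS.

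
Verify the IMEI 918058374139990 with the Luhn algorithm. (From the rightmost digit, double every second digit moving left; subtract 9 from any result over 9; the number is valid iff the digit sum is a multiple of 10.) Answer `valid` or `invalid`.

invalid

From the right, keep odd positions and double even positions (subtract 9 from any doubled value over 9):
  doubled (positions 2,4,...): 9 9 2 5 7 0 2 → sum 34
  kept (positions 1,3,...): 0 9 3 4 3 5 8 9 → sum 41
Total = 75.
75 mod 10 = 5, so the number is invalid.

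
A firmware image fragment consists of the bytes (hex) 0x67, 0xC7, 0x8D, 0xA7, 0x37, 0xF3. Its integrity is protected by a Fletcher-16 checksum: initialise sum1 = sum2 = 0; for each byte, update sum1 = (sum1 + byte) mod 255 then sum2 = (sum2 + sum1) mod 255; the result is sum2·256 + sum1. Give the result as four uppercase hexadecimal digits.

Running sums (mod 255):
  after byte 0 (0x67): sum1=103, sum2=103
  after byte 1 (0xC7): sum1=47, sum2=150
  after byte 2 (0x8D): sum1=188, sum2=83
  after byte 3 (0xA7): sum1=100, sum2=183
  after byte 4 (0x37): sum1=155, sum2=83
  after byte 5 (0xF3): sum1=143, sum2=226
Checksum = sum2·256 + sum1 = 226·256 + 143 = 57999 = 0xE28F.

E28F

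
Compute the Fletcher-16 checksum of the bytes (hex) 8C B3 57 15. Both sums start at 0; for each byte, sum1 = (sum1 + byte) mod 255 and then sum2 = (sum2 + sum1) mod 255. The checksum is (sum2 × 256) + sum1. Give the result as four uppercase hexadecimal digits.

11AC

Running sums (mod 255):
  after byte 0 (8C): sum1=140, sum2=140
  after byte 1 (B3): sum1=64, sum2=204
  after byte 2 (57): sum1=151, sum2=100
  after byte 3 (15): sum1=172, sum2=17
Checksum = sum2·256 + sum1 = 17·256 + 172 = 4524 = 0x11AC.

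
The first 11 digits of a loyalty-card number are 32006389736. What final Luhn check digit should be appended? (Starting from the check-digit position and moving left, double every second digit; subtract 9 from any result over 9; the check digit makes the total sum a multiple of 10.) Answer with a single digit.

9

Partial digits right→left: 6 3 7 9 8 3 6 0 0 2 3
Double every second digit counting from the check-digit position (so the 1st, 3rd, 5th, ... of the partial from the right).
  doubled (with −9 where >9): 3 5 7 3 0 6 → sum 24
  kept as-is: 3 9 3 0 2 → sum 17
Total = 24 + 17 = 41.
Check digit = (10 − (41 mod 10)) mod 10 = 9.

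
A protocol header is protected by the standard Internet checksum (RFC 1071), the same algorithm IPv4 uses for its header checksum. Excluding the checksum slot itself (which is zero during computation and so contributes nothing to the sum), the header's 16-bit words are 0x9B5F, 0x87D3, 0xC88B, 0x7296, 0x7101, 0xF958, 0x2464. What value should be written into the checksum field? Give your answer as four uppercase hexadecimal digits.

12EC

One's-complement addition (fold any carry out of bit 15 back into bit 0):
  0x9B5F + 0x87D3 = 0x12332 → wrap carry → 0x2333
  0x2333 + 0xC88B = 0x0EBBE
  0xEBBE + 0x7296 = 0x15E54 → wrap carry → 0x5E55
  0x5E55 + 0x7101 = 0x0CF56
  0xCF56 + 0xF958 = 0x1C8AE → wrap carry → 0xC8AF
  0xC8AF + 0x2464 = 0x0ED13
One's-complement sum = 0xED13.
Checksum = ~0xED13 & 0xFFFF = 0x12EC.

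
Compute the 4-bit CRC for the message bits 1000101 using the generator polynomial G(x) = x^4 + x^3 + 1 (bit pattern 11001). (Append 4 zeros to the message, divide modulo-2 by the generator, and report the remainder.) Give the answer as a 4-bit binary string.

1100

Append 4 zeros: 10001010000. Divide by 11001 (XOR where the leading bit is 1):
  pos 0: 10001 XOR 11001 = 01000
  pos 1: 10000 XOR 11001 = 01001
  pos 2: 10011 XOR 11001 = 01010
  pos 3: 10100 XOR 11001 = 01101
  pos 4: 11010 XOR 11001 = 00011
Remainder (last 4 bits) = 1100. This is the CRC / FCS.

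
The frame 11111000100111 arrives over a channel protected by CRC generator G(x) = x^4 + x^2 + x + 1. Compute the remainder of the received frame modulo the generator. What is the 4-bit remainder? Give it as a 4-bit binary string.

0111

Modulo-2 division of 11111000100111 by 10111:
  pos 0: 11111 XOR 10111 = 01000
  pos 1: 10000 XOR 10111 = 00111
  pos 3: 11100 XOR 10111 = 01011
  pos 4: 10111 XOR 10111 = 00000
Remainder = 0111 (nonzero — an error is detected).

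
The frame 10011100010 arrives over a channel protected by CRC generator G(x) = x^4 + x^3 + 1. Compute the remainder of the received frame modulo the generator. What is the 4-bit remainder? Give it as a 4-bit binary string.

Modulo-2 division of 10011100010 by 11001:
  pos 0: 10011 XOR 11001 = 01010
  pos 1: 10101 XOR 11001 = 01100
  pos 2: 11000 XOR 11001 = 00001
  pos 6: 10010 XOR 11001 = 01011
Remainder = 1011 (nonzero — an error is detected).

1011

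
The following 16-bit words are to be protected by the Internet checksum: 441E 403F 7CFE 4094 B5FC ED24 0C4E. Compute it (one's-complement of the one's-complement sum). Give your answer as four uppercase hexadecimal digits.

One's-complement addition (fold any carry out of bit 15 back into bit 0):
  0x441E + 0x403F = 0x0845D
  0x845D + 0x7CFE = 0x1015B → wrap carry → 0x015C
  0x015C + 0x4094 = 0x041F0
  0x41F0 + 0xB5FC = 0x0F7EC
  0xF7EC + 0xED24 = 0x1E510 → wrap carry → 0xE511
  0xE511 + 0x0C4E = 0x0F15F
One's-complement sum = 0xF15F.
Checksum = ~0xF15F & 0xFFFF = 0x0EA0.

0EA0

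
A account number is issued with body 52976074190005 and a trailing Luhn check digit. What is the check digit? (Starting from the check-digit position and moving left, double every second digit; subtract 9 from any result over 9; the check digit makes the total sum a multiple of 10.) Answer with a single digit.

Partial digits right→left: 5 0 0 0 9 1 4 7 0 6 7 9 2 5
Double every second digit counting from the check-digit position (so the 1st, 3rd, 5th, ... of the partial from the right).
  doubled (with −9 where >9): 1 0 9 8 0 5 4 → sum 27
  kept as-is: 0 0 1 7 6 9 5 → sum 28
Total = 27 + 28 = 55.
Check digit = (10 − (55 mod 10)) mod 10 = 5.

5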